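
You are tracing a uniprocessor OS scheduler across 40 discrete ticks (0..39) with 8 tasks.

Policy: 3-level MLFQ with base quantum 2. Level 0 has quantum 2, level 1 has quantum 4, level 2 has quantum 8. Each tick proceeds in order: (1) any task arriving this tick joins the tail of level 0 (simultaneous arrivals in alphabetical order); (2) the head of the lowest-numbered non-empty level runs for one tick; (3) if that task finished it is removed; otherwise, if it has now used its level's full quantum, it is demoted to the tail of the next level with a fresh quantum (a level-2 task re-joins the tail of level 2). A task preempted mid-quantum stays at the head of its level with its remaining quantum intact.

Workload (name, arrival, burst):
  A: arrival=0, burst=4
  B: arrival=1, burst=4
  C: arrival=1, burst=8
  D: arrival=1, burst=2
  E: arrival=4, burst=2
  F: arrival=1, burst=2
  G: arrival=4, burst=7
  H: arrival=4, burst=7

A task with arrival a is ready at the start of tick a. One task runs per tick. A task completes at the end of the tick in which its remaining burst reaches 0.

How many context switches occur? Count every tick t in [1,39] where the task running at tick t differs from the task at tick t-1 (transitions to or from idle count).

t=0: L0/L1/L2 = A/-/- → run A
t=1: L0/L1/L2 = ABCDF/-/- → run A
t=2: L0/L1/L2 = BCDF/A/- → run B
t=3: L0/L1/L2 = BCDF/A/- → run B
t=4: L0/L1/L2 = CDFEGH/AB/- → run C
t=5: L0/L1/L2 = CDFEGH/AB/- → run C
t=6: L0/L1/L2 = DFEGH/ABC/- → run D
t=7: L0/L1/L2 = DFEGH/ABC/- → run D
t=8: L0/L1/L2 = FEGH/ABC/- → run F
t=9: L0/L1/L2 = FEGH/ABC/- → run F
t=10: L0/L1/L2 = EGH/ABC/- → run E
t=11: L0/L1/L2 = EGH/ABC/- → run E
t=12: L0/L1/L2 = GH/ABC/- → run G
t=13: L0/L1/L2 = GH/ABC/- → run G
t=14: L0/L1/L2 = H/ABCG/- → run H
t=15: L0/L1/L2 = H/ABCG/- → run H
t=16: L0/L1/L2 = -/ABCGH/- → run A
t=17: L0/L1/L2 = -/ABCGH/- → run A
t=18: L0/L1/L2 = -/BCGH/- → run B
t=19: L0/L1/L2 = -/BCGH/- → run B
t=20: L0/L1/L2 = -/CGH/- → run C
t=21: L0/L1/L2 = -/CGH/- → run C
t=22: L0/L1/L2 = -/CGH/- → run C
t=23: L0/L1/L2 = -/CGH/- → run C
t=24: L0/L1/L2 = -/GH/C → run G
t=25: L0/L1/L2 = -/GH/C → run G
t=26: L0/L1/L2 = -/GH/C → run G
t=27: L0/L1/L2 = -/GH/C → run G
t=28: L0/L1/L2 = -/H/CG → run H
t=29: L0/L1/L2 = -/H/CG → run H
t=30: L0/L1/L2 = -/H/CG → run H
t=31: L0/L1/L2 = -/H/CG → run H
t=32: L0/L1/L2 = -/-/CGH → run C
t=33: L0/L1/L2 = -/-/CGH → run C
t=34: L0/L1/L2 = -/-/GH → run G
t=35: L0/L1/L2 = -/-/H → run H
t=36: (idle)
t=37: (idle)
t=38: (idle)
t=39: (idle)

context switches = 16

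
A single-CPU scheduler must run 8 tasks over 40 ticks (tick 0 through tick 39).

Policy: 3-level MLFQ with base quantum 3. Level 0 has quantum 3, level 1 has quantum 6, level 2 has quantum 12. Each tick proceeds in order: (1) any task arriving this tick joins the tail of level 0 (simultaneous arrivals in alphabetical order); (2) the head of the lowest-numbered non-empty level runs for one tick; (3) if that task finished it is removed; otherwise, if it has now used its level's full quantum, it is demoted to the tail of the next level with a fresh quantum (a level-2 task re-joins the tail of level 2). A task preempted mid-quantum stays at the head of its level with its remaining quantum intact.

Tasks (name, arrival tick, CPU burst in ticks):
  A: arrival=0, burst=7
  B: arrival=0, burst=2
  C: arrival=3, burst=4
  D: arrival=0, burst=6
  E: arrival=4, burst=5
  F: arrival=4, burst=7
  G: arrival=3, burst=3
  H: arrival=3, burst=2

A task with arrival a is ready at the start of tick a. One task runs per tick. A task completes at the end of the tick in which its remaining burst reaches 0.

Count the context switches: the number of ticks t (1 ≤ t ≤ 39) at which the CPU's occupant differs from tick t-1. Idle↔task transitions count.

t=0: L0/L1/L2 = ABD/-/- → run A
t=1: L0/L1/L2 = ABD/-/- → run A
t=2: L0/L1/L2 = ABD/-/- → run A
t=3: L0/L1/L2 = BDCGH/A/- → run B
t=4: L0/L1/L2 = BDCGHEF/A/- → run B
t=5: L0/L1/L2 = DCGHEF/A/- → run D
t=6: L0/L1/L2 = DCGHEF/A/- → run D
t=7: L0/L1/L2 = DCGHEF/A/- → run D
t=8: L0/L1/L2 = CGHEF/AD/- → run C
t=9: L0/L1/L2 = CGHEF/AD/- → run C
t=10: L0/L1/L2 = CGHEF/AD/- → run C
t=11: L0/L1/L2 = GHEF/ADC/- → run G
t=12: L0/L1/L2 = GHEF/ADC/- → run G
t=13: L0/L1/L2 = GHEF/ADC/- → run G
t=14: L0/L1/L2 = HEF/ADC/- → run H
t=15: L0/L1/L2 = HEF/ADC/- → run H
t=16: L0/L1/L2 = EF/ADC/- → run E
t=17: L0/L1/L2 = EF/ADC/- → run E
t=18: L0/L1/L2 = EF/ADC/- → run E
t=19: L0/L1/L2 = F/ADCE/- → run F
t=20: L0/L1/L2 = F/ADCE/- → run F
t=21: L0/L1/L2 = F/ADCE/- → run F
t=22: L0/L1/L2 = -/ADCEF/- → run A
t=23: L0/L1/L2 = -/ADCEF/- → run A
t=24: L0/L1/L2 = -/ADCEF/- → run A
t=25: L0/L1/L2 = -/ADCEF/- → run A
t=26: L0/L1/L2 = -/DCEF/- → run D
t=27: L0/L1/L2 = -/DCEF/- → run D
t=28: L0/L1/L2 = -/DCEF/- → run D
t=29: L0/L1/L2 = -/CEF/- → run C
t=30: L0/L1/L2 = -/EF/- → run E
t=31: L0/L1/L2 = -/EF/- → run E
t=32: L0/L1/L2 = -/F/- → run F
t=33: L0/L1/L2 = -/F/- → run F
t=34: L0/L1/L2 = -/F/- → run F
t=35: L0/L1/L2 = -/F/- → run F
t=36: (idle)
t=37: (idle)
t=38: (idle)
t=39: (idle)

context switches = 13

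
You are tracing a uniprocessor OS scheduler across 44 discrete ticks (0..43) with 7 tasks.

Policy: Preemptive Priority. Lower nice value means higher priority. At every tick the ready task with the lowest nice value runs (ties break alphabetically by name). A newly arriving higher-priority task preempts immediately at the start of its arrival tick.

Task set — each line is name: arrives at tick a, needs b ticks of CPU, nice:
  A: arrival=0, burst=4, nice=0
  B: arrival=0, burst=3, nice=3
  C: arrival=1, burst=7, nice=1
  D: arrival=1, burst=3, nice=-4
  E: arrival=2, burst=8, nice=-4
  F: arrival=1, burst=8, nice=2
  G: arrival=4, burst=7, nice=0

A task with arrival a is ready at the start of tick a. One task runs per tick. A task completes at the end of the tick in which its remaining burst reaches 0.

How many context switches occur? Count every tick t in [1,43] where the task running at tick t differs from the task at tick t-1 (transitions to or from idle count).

context switches = 8

t=0: ready={A,B} → run A
t=1: ready={A,B,C,D,F} → run D
t=2: ready={A,B,C,D,E,F} → run D
t=3: ready={A,B,C,D,E,F} → run D
t=4: ready={A,B,C,E,F,G} → run E
t=5: ready={A,B,C,E,F,G} → run E
t=6: ready={A,B,C,E,F,G} → run E
t=7: ready={A,B,C,E,F,G} → run E
t=8: ready={A,B,C,E,F,G} → run E
t=9: ready={A,B,C,E,F,G} → run E
t=10: ready={A,B,C,E,F,G} → run E
t=11: ready={A,B,C,E,F,G} → run E
t=12: ready={A,B,C,F,G} → run A
t=13: ready={A,B,C,F,G} → run A
t=14: ready={A,B,C,F,G} → run A
t=15: ready={B,C,F,G} → run G
t=16: ready={B,C,F,G} → run G
t=17: ready={B,C,F,G} → run G
t=18: ready={B,C,F,G} → run G
t=19: ready={B,C,F,G} → run G
t=20: ready={B,C,F,G} → run G
t=21: ready={B,C,F,G} → run G
t=22: ready={B,C,F} → run C
t=23: ready={B,C,F} → run C
t=24: ready={B,C,F} → run C
t=25: ready={B,C,F} → run C
t=26: ready={B,C,F} → run C
t=27: ready={B,C,F} → run C
t=28: ready={B,C,F} → run C
t=29: ready={B,F} → run F
t=30: ready={B,F} → run F
t=31: ready={B,F} → run F
t=32: ready={B,F} → run F
t=33: ready={B,F} → run F
t=34: ready={B,F} → run F
t=35: ready={B,F} → run F
t=36: ready={B,F} → run F
t=37: ready={B} → run B
t=38: ready={B} → run B
t=39: ready={B} → run B
t=40: (idle)
t=41: (idle)
t=42: (idle)
t=43: (idle)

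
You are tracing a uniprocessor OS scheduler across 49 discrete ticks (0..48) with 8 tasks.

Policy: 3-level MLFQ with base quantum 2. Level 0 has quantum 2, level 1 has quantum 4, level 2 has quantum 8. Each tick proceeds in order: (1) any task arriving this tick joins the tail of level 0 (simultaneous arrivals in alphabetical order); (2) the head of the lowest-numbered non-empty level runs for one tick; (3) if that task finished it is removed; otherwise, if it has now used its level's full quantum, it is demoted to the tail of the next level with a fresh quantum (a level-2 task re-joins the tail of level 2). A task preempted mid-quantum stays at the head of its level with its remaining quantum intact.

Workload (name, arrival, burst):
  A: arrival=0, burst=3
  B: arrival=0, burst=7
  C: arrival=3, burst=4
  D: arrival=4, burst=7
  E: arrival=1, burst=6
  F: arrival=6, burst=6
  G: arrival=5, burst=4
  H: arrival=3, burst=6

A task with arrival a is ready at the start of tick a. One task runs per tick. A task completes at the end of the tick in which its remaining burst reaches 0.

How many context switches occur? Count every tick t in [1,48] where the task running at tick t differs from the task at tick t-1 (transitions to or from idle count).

t=0: L0/L1/L2 = AB/-/- → run A
t=1: L0/L1/L2 = ABE/-/- → run A
t=2: L0/L1/L2 = BE/A/- → run B
t=3: L0/L1/L2 = BECH/A/- → run B
t=4: L0/L1/L2 = ECHD/AB/- → run E
t=5: L0/L1/L2 = ECHDG/AB/- → run E
t=6: L0/L1/L2 = CHDGF/ABE/- → run C
t=7: L0/L1/L2 = CHDGF/ABE/- → run C
t=8: L0/L1/L2 = HDGF/ABEC/- → run H
t=9: L0/L1/L2 = HDGF/ABEC/- → run H
t=10: L0/L1/L2 = DGF/ABECH/- → run D
t=11: L0/L1/L2 = DGF/ABECH/- → run D
t=12: L0/L1/L2 = GF/ABECHD/- → run G
t=13: L0/L1/L2 = GF/ABECHD/- → run G
t=14: L0/L1/L2 = F/ABECHDG/- → run F
t=15: L0/L1/L2 = F/ABECHDG/- → run F
t=16: L0/L1/L2 = -/ABECHDGF/- → run A
t=17: L0/L1/L2 = -/BECHDGF/- → run B
t=18: L0/L1/L2 = -/BECHDGF/- → run B
t=19: L0/L1/L2 = -/BECHDGF/- → run B
t=20: L0/L1/L2 = -/BECHDGF/- → run B
t=21: L0/L1/L2 = -/ECHDGF/B → run E
t=22: L0/L1/L2 = -/ECHDGF/B → run E
t=23: L0/L1/L2 = -/ECHDGF/B → run E
t=24: L0/L1/L2 = -/ECHDGF/B → run E
t=25: L0/L1/L2 = -/CHDGF/B → run C
t=26: L0/L1/L2 = -/CHDGF/B → run C
t=27: L0/L1/L2 = -/HDGF/B → run H
t=28: L0/L1/L2 = -/HDGF/B → run H
t=29: L0/L1/L2 = -/HDGF/B → run H
t=30: L0/L1/L2 = -/HDGF/B → run H
t=31: L0/L1/L2 = -/DGF/B → run D
t=32: L0/L1/L2 = -/DGF/B → run D
t=33: L0/L1/L2 = -/DGF/B → run D
t=34: L0/L1/L2 = -/DGF/B → run D
t=35: L0/L1/L2 = -/GF/BD → run G
t=36: L0/L1/L2 = -/GF/BD → run G
t=37: L0/L1/L2 = -/F/BD → run F
t=38: L0/L1/L2 = -/F/BD → run F
t=39: L0/L1/L2 = -/F/BD → run F
t=40: L0/L1/L2 = -/F/BD → run F
t=41: L0/L1/L2 = -/-/BD → run B
t=42: L0/L1/L2 = -/-/D → run D
t=43: (idle)
t=44: (idle)
t=45: (idle)
t=46: (idle)
t=47: (idle)
t=48: (idle)

context switches = 18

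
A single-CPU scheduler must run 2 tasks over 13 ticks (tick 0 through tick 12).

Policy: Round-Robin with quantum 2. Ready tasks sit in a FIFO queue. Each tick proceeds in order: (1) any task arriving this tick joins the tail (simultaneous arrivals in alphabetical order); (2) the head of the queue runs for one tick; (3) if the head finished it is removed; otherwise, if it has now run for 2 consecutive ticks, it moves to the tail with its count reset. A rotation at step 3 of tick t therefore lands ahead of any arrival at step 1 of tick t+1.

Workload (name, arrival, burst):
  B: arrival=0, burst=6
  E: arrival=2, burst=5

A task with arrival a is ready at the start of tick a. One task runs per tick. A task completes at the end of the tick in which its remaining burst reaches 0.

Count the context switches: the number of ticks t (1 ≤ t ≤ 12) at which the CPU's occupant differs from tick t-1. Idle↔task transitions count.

t=0: queue=[B] q_used=0 → run B
t=1: queue=[B] q_used=1 → run B
t=2: queue=[B,E] q_used=0 → run B
t=3: queue=[B,E] q_used=1 → run B
t=4: queue=[E,B] q_used=0 → run E
t=5: queue=[E,B] q_used=1 → run E
t=6: queue=[B,E] q_used=0 → run B
t=7: queue=[B,E] q_used=1 → run B
t=8: queue=[E] q_used=0 → run E
t=9: queue=[E] q_used=1 → run E
t=10: queue=[E] q_used=0 → run E
t=11: (idle)
t=12: (idle)

context switches = 4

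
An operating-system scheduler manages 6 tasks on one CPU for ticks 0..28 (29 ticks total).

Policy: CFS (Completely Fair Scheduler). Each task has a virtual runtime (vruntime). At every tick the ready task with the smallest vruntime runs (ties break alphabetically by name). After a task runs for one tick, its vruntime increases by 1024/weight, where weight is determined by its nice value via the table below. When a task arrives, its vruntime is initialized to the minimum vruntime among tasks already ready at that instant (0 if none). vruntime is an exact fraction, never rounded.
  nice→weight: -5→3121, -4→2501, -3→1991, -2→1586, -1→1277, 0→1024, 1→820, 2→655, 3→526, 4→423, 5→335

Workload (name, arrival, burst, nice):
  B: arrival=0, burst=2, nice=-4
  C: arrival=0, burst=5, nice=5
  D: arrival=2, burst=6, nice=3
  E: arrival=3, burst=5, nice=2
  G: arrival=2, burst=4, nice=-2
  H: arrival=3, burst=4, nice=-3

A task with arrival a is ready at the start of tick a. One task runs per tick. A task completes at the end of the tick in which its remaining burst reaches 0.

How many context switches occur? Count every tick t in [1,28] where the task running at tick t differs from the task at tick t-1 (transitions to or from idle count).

t=0: vr[B=0 C=0] → run B
t=1: vr[B=1024/2501 C=0] → run C
t=2: vr[B=1024/2501 C=1024/335 D=1024/2501 G=1024/2501] → run B
t=3: vr[C=1024/335 D=1024/2501 E=1024/2501 G=1024/2501 H=1024/2501] → run D
t=4: vr[C=1024/335 D=1549824/657763 E=1024/2501 G=1024/2501 H=1024/2501] → run E
t=5: vr[C=1024/335 D=1549824/657763 E=3231744/1638155 G=1024/2501 H=1024/2501] → run G
t=6: vr[C=1024/335 D=1549824/657763 E=3231744/1638155 G=34304/32513 H=1024/2501] → run H
t=7: vr[C=1024/335 D=1549824/657763 E=3231744/1638155 G=34304/32513 H=4599808/4979491] → run H
t=8: vr[C=1024/335 D=1549824/657763 E=3231744/1638155 G=34304/32513 H=7160832/4979491] → run G
t=9: vr[C=1024/335 D=1549824/657763 E=3231744/1638155 G=55296/32513 H=7160832/4979491] → run H
t=10: vr[C=1024/335 D=1549824/657763 E=3231744/1638155 G=55296/32513 H=9721856/4979491] → run G
t=11: vr[C=1024/335 D=1549824/657763 E=3231744/1638155 G=76288/32513 H=9721856/4979491] → run H
t=12: vr[C=1024/335 D=1549824/657763 E=3231744/1638155 G=76288/32513] → run E
t=13: vr[C=1024/335 D=1549824/657763 E=5792768/1638155 G=76288/32513] → run G
t=14: vr[C=1024/335 D=1549824/657763 E=5792768/1638155] → run D
t=15: vr[C=1024/335 D=2830336/657763 E=5792768/1638155] → run C
t=16: vr[C=2048/335 D=2830336/657763 E=5792768/1638155] → run E
t=17: vr[C=2048/335 D=2830336/657763 E=8353792/1638155] → run D
t=18: vr[C=2048/335 D=4110848/657763 E=8353792/1638155] → run E
t=19: vr[C=2048/335 D=4110848/657763 E=10914816/1638155] → run C
t=20: vr[C=3072/335 D=4110848/657763 E=10914816/1638155] → run D
t=21: vr[C=3072/335 D=5391360/657763 E=10914816/1638155] → run E
t=22: vr[C=3072/335 D=5391360/657763] → run D
t=23: vr[C=3072/335 D=6671872/657763] → run C
t=24: vr[C=4096/335 D=6671872/657763] → run D
t=25: vr[C=4096/335] → run C
t=26: (idle)
t=27: (idle)
t=28: (idle)

context switches = 25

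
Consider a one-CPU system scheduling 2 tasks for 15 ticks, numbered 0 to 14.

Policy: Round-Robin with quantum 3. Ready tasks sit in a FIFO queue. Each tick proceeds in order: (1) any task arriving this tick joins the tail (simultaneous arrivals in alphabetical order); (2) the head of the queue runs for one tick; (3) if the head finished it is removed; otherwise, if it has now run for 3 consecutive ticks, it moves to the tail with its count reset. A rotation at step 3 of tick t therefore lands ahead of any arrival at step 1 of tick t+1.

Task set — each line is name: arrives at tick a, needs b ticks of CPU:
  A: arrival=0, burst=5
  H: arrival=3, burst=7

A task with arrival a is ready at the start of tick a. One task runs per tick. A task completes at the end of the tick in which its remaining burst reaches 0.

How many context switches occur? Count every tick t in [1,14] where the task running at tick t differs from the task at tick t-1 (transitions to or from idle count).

t=0: queue=[A] q_used=0 → run A
t=1: queue=[A] q_used=1 → run A
t=2: queue=[A] q_used=2 → run A
t=3: queue=[A,H] q_used=0 → run A
t=4: queue=[A,H] q_used=1 → run A
t=5: queue=[H] q_used=0 → run H
t=6: queue=[H] q_used=1 → run H
t=7: queue=[H] q_used=2 → run H
t=8: queue=[H] q_used=0 → run H
t=9: queue=[H] q_used=1 → run H
t=10: queue=[H] q_used=2 → run H
t=11: queue=[H] q_used=0 → run H
t=12: (idle)
t=13: (idle)
t=14: (idle)

context switches = 2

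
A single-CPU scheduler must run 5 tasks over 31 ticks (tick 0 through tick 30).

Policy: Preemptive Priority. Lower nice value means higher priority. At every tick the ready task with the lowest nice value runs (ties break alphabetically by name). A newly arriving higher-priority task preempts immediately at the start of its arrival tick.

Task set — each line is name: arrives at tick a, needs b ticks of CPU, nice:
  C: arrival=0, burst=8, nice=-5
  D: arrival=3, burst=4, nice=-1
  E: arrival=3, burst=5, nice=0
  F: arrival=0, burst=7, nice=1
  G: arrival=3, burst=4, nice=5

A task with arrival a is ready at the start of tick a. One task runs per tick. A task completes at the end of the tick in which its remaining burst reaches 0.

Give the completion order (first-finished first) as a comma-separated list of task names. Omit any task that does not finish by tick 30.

completion order = C, D, E, F, G

t=0: ready={C,F} → run C
t=1: ready={C,F} → run C
t=2: ready={C,F} → run C
t=3: ready={C,D,E,F,G} → run C
t=4: ready={C,D,E,F,G} → run C
t=5: ready={C,D,E,F,G} → run C
t=6: ready={C,D,E,F,G} → run C
t=7: ready={C,D,E,F,G} → run C
t=8: ready={D,E,F,G} → run D
t=9: ready={D,E,F,G} → run D
t=10: ready={D,E,F,G} → run D
t=11: ready={D,E,F,G} → run D
t=12: ready={E,F,G} → run E
t=13: ready={E,F,G} → run E
t=14: ready={E,F,G} → run E
t=15: ready={E,F,G} → run E
t=16: ready={E,F,G} → run E
t=17: ready={F,G} → run F
t=18: ready={F,G} → run F
t=19: ready={F,G} → run F
t=20: ready={F,G} → run F
t=21: ready={F,G} → run F
t=22: ready={F,G} → run F
t=23: ready={F,G} → run F
t=24: ready={G} → run G
t=25: ready={G} → run G
t=26: ready={G} → run G
t=27: ready={G} → run G
t=28: (idle)
t=29: (idle)
t=30: (idle)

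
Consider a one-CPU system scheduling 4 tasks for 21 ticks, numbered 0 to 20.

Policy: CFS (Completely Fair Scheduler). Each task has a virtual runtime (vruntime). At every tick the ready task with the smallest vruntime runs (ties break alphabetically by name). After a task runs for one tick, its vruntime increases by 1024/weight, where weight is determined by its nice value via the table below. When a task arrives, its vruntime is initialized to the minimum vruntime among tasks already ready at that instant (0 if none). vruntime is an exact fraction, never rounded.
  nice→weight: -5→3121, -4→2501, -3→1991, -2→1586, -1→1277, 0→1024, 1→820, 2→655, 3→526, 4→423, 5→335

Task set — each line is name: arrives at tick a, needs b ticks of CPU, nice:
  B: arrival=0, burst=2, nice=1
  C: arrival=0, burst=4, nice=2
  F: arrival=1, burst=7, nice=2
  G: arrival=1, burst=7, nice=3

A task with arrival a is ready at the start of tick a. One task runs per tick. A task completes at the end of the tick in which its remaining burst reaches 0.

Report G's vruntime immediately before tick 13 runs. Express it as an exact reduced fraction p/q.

vruntime(G, start of tick 13) = 1536/263

t=0: vr[B=0 C=0] → run B
t=1: vr[B=256/205 C=0 F=0 G=0] → run C
t=2: vr[B=256/205 C=1024/655 F=0 G=0] → run F
t=3: vr[B=256/205 C=1024/655 F=1024/655 G=0] → run G
t=4: vr[B=256/205 C=1024/655 F=1024/655 G=512/263] → run B
t=5: vr[C=1024/655 F=1024/655 G=512/263] → run C
t=6: vr[C=2048/655 F=1024/655 G=512/263] → run F
t=7: vr[C=2048/655 F=2048/655 G=512/263] → run G
t=8: vr[C=2048/655 F=2048/655 G=1024/263] → run C
t=9: vr[C=3072/655 F=2048/655 G=1024/263] → run F
t=10: vr[C=3072/655 F=3072/655 G=1024/263] → run G
t=11: vr[C=3072/655 F=3072/655 G=1536/263] → run C
t=12: vr[F=3072/655 G=1536/263] → run F
t=13: vr[F=4096/655 G=1536/263] → run G
t=14: vr[F=4096/655 G=2048/263] → run F
t=15: vr[F=1024/131 G=2048/263] → run G
t=16: vr[F=1024/131 G=2560/263] → run F
t=17: vr[F=6144/655 G=2560/263] → run F
t=18: vr[G=2560/263] → run G
t=19: vr[G=3072/263] → run G
t=20: (idle)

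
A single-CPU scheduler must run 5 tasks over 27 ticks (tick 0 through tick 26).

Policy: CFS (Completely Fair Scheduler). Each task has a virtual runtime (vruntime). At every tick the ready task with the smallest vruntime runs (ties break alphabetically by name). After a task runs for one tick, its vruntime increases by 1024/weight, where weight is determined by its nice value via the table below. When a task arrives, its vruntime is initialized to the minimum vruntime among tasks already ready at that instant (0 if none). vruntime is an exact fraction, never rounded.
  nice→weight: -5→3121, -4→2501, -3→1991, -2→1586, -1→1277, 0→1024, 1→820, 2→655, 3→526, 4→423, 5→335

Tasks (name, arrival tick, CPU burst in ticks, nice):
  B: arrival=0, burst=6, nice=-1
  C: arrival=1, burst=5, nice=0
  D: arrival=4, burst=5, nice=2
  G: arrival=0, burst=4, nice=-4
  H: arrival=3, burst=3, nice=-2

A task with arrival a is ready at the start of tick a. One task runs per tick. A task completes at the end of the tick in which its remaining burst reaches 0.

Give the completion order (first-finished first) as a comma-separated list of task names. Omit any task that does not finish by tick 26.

t=0: vr[B=0 G=0] → run B
t=1: vr[B=1024/1277 C=0 G=0] → run C
t=2: vr[B=1024/1277 C=1 G=0] → run G
t=3: vr[B=1024/1277 C=1 G=1024/2501 H=1024/2501] → run G
t=4: vr[B=1024/1277 C=1 D=1024/2501 G=2048/2501 H=1024/2501] → run D
t=5: vr[B=1024/1277 C=1 D=3231744/1638155 G=2048/2501 H=1024/2501] → run H
t=6: vr[B=1024/1277 C=1 D=3231744/1638155 G=2048/2501 H=34304/32513] → run B
t=7: vr[B=2048/1277 C=1 D=3231744/1638155 G=2048/2501 H=34304/32513] → run G
t=8: vr[B=2048/1277 C=1 D=3231744/1638155 G=3072/2501 H=34304/32513] → run C
t=9: vr[B=2048/1277 C=2 D=3231744/1638155 G=3072/2501 H=34304/32513] → run H
t=10: vr[B=2048/1277 C=2 D=3231744/1638155 G=3072/2501 H=55296/32513] → run G
t=11: vr[B=2048/1277 C=2 D=3231744/1638155 H=55296/32513] → run B
t=12: vr[B=3072/1277 C=2 D=3231744/1638155 H=55296/32513] → run H
t=13: vr[B=3072/1277 C=2 D=3231744/1638155] → run D
t=14: vr[B=3072/1277 C=2 D=5792768/1638155] → run C
t=15: vr[B=3072/1277 C=3 D=5792768/1638155] → run B
t=16: vr[B=4096/1277 C=3 D=5792768/1638155] → run C
t=17: vr[B=4096/1277 C=4 D=5792768/1638155] → run B
t=18: vr[B=5120/1277 C=4 D=5792768/1638155] → run D
t=19: vr[B=5120/1277 C=4 D=8353792/1638155] → run C
t=20: vr[B=5120/1277 D=8353792/1638155] → run B
t=21: vr[D=8353792/1638155] → run D
t=22: vr[D=10914816/1638155] → run D
t=23: (idle)
t=24: (idle)
t=25: (idle)
t=26: (idle)

completion order = G, H, C, B, D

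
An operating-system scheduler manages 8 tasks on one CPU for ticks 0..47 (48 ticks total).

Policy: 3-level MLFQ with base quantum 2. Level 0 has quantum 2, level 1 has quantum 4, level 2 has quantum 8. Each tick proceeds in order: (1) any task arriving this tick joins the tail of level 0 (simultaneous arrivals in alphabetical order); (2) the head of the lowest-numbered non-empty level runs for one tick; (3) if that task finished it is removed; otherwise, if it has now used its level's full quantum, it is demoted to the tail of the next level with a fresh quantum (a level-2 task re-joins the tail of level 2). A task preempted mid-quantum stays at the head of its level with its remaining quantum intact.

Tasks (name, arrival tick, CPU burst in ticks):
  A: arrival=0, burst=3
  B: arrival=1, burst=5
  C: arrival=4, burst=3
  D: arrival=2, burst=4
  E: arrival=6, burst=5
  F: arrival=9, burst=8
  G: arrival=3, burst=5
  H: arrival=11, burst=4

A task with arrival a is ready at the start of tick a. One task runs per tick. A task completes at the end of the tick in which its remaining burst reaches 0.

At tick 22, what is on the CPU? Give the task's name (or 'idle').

running at tick 22 = G

t=0: L0/L1/L2 = A/-/- → run A
t=1: L0/L1/L2 = AB/-/- → run A
t=2: L0/L1/L2 = BD/A/- → run B
t=3: L0/L1/L2 = BDG/A/- → run B
t=4: L0/L1/L2 = DGC/AB/- → run D
t=5: L0/L1/L2 = DGC/AB/- → run D
t=6: L0/L1/L2 = GCE/ABD/- → run G
t=7: L0/L1/L2 = GCE/ABD/- → run G
t=8: L0/L1/L2 = CE/ABDG/- → run C
t=9: L0/L1/L2 = CEF/ABDG/- → run C
t=10: L0/L1/L2 = EF/ABDGC/- → run E
t=11: L0/L1/L2 = EFH/ABDGC/- → run E
t=12: L0/L1/L2 = FH/ABDGCE/- → run F
t=13: L0/L1/L2 = FH/ABDGCE/- → run F
t=14: L0/L1/L2 = H/ABDGCEF/- → run H
t=15: L0/L1/L2 = H/ABDGCEF/- → run H
t=16: L0/L1/L2 = -/ABDGCEFH/- → run A
t=17: L0/L1/L2 = -/BDGCEFH/- → run B
t=18: L0/L1/L2 = -/BDGCEFH/- → run B
t=19: L0/L1/L2 = -/BDGCEFH/- → run B
t=20: L0/L1/L2 = -/DGCEFH/- → run D
t=21: L0/L1/L2 = -/DGCEFH/- → run D
t=22: L0/L1/L2 = -/GCEFH/- → run G
t=23: L0/L1/L2 = -/GCEFH/- → run G
t=24: L0/L1/L2 = -/GCEFH/- → run G
t=25: L0/L1/L2 = -/CEFH/- → run C
t=26: L0/L1/L2 = -/EFH/- → run E
t=27: L0/L1/L2 = -/EFH/- → run E
t=28: L0/L1/L2 = -/EFH/- → run E
t=29: L0/L1/L2 = -/FH/- → run F
t=30: L0/L1/L2 = -/FH/- → run F
t=31: L0/L1/L2 = -/FH/- → run F
t=32: L0/L1/L2 = -/FH/- → run F
t=33: L0/L1/L2 = -/H/F → run H
t=34: L0/L1/L2 = -/H/F → run H
t=35: L0/L1/L2 = -/-/F → run F
t=36: L0/L1/L2 = -/-/F → run F
t=37: (idle)
t=38: (idle)
t=39: (idle)
t=40: (idle)
t=41: (idle)
t=42: (idle)
t=43: (idle)
t=44: (idle)
t=45: (idle)
t=46: (idle)
t=47: (idle)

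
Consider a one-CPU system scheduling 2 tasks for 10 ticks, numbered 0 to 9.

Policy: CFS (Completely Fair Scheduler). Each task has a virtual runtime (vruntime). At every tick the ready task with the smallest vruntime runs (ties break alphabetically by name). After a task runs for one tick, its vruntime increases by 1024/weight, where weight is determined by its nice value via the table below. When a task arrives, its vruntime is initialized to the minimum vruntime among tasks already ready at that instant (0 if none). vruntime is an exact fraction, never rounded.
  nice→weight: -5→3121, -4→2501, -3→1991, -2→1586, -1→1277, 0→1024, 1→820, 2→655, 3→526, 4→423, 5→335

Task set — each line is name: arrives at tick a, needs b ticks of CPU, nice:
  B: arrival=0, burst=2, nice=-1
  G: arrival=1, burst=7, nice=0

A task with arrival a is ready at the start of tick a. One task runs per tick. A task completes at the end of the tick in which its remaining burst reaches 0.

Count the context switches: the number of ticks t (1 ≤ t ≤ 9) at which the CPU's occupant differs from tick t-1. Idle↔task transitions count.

context switches = 2

t=0: vr[B=0] → run B
t=1: vr[B=1024/1277 G=1024/1277] → run B
t=2: vr[G=1024/1277] → run G
t=3: vr[G=2301/1277] → run G
t=4: vr[G=3578/1277] → run G
t=5: vr[G=4855/1277] → run G
t=6: vr[G=6132/1277] → run G
t=7: vr[G=7409/1277] → run G
t=8: vr[G=8686/1277] → run G
t=9: (idle)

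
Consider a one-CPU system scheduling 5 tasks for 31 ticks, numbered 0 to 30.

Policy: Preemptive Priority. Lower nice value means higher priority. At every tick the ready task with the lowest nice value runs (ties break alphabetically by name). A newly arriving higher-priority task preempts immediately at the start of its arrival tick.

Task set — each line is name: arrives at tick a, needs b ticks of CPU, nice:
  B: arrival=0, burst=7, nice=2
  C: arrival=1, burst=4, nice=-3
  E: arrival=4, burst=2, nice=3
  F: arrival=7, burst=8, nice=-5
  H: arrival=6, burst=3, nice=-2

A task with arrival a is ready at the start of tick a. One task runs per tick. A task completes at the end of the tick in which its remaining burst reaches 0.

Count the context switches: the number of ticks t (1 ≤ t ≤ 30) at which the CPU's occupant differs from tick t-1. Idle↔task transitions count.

context switches = 8

t=0: ready={B} → run B
t=1: ready={B,C} → run C
t=2: ready={B,C} → run C
t=3: ready={B,C} → run C
t=4: ready={B,C,E} → run C
t=5: ready={B,E} → run B
t=6: ready={B,E,H} → run H
t=7: ready={B,E,F,H} → run F
t=8: ready={B,E,F,H} → run F
t=9: ready={B,E,F,H} → run F
t=10: ready={B,E,F,H} → run F
t=11: ready={B,E,F,H} → run F
t=12: ready={B,E,F,H} → run F
t=13: ready={B,E,F,H} → run F
t=14: ready={B,E,F,H} → run F
t=15: ready={B,E,H} → run H
t=16: ready={B,E,H} → run H
t=17: ready={B,E} → run B
t=18: ready={B,E} → run B
t=19: ready={B,E} → run B
t=20: ready={B,E} → run B
t=21: ready={B,E} → run B
t=22: ready={E} → run E
t=23: ready={E} → run E
t=24: (idle)
t=25: (idle)
t=26: (idle)
t=27: (idle)
t=28: (idle)
t=29: (idle)
t=30: (idle)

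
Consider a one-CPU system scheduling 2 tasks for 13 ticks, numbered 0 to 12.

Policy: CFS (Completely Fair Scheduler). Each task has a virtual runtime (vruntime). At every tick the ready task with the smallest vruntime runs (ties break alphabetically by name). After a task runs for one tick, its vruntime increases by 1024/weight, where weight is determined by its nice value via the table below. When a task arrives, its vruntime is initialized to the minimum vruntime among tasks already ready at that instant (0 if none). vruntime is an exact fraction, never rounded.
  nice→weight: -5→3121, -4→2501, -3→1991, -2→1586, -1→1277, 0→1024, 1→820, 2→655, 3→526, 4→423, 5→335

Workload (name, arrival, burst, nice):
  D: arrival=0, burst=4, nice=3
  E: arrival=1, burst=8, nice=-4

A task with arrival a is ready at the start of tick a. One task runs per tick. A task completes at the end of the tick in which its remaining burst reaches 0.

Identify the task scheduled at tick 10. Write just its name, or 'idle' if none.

t=0: vr[D=0] → run D
t=1: vr[D=512/263 E=512/263] → run D
t=2: vr[D=1024/263 E=512/263] → run E
t=3: vr[D=1024/263 E=1549824/657763] → run E
t=4: vr[D=1024/263 E=1819136/657763] → run E
t=5: vr[D=1024/263 E=2088448/657763] → run E
t=6: vr[D=1024/263 E=2357760/657763] → run E
t=7: vr[D=1024/263 E=2627072/657763] → run D
t=8: vr[D=1536/263 E=2627072/657763] → run E
t=9: vr[D=1536/263 E=2896384/657763] → run E
t=10: vr[D=1536/263 E=3165696/657763] → run E
t=11: vr[D=1536/263] → run D
t=12: (idle)

running at tick 10 = E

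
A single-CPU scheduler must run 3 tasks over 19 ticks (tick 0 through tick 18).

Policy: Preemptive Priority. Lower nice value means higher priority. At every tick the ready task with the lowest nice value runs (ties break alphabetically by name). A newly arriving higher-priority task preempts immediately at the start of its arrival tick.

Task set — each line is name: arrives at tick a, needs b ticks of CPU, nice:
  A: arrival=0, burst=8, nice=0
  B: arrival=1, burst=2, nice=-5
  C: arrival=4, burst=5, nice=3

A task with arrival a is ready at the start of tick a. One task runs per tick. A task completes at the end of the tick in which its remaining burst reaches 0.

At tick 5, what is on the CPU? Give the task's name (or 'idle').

t=0: ready={A} → run A
t=1: ready={A,B} → run B
t=2: ready={A,B} → run B
t=3: ready={A} → run A
t=4: ready={A,C} → run A
t=5: ready={A,C} → run A
t=6: ready={A,C} → run A
t=7: ready={A,C} → run A
t=8: ready={A,C} → run A
t=9: ready={A,C} → run A
t=10: ready={C} → run C
t=11: ready={C} → run C
t=12: ready={C} → run C
t=13: ready={C} → run C
t=14: ready={C} → run C
t=15: (idle)
t=16: (idle)
t=17: (idle)
t=18: (idle)

running at tick 5 = A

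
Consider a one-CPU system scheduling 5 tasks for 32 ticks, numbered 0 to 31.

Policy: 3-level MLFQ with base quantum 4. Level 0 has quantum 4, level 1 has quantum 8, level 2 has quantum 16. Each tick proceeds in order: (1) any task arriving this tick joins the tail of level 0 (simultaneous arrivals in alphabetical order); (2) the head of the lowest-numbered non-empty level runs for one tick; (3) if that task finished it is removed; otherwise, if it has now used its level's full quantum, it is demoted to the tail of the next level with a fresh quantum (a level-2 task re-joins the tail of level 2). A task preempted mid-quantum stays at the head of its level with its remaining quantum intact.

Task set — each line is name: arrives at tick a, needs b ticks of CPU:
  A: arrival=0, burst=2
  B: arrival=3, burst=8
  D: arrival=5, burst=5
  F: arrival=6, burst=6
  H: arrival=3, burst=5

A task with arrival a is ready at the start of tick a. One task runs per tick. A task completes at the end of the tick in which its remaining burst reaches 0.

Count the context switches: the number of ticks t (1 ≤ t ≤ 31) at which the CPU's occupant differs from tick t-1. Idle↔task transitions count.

t=0: L0/L1/L2 = A/-/- → run A
t=1: L0/L1/L2 = A/-/- → run A
t=2: (idle)
t=3: L0/L1/L2 = BH/-/- → run B
t=4: L0/L1/L2 = BH/-/- → run B
t=5: L0/L1/L2 = BHD/-/- → run B
t=6: L0/L1/L2 = BHDF/-/- → run B
t=7: L0/L1/L2 = HDF/B/- → run H
t=8: L0/L1/L2 = HDF/B/- → run H
t=9: L0/L1/L2 = HDF/B/- → run H
t=10: L0/L1/L2 = HDF/B/- → run H
t=11: L0/L1/L2 = DF/BH/- → run D
t=12: L0/L1/L2 = DF/BH/- → run D
t=13: L0/L1/L2 = DF/BH/- → run D
t=14: L0/L1/L2 = DF/BH/- → run D
t=15: L0/L1/L2 = F/BHD/- → run F
t=16: L0/L1/L2 = F/BHD/- → run F
t=17: L0/L1/L2 = F/BHD/- → run F
t=18: L0/L1/L2 = F/BHD/- → run F
t=19: L0/L1/L2 = -/BHDF/- → run B
t=20: L0/L1/L2 = -/BHDF/- → run B
t=21: L0/L1/L2 = -/BHDF/- → run B
t=22: L0/L1/L2 = -/BHDF/- → run B
t=23: L0/L1/L2 = -/HDF/- → run H
t=24: L0/L1/L2 = -/DF/- → run D
t=25: L0/L1/L2 = -/F/- → run F
t=26: L0/L1/L2 = -/F/- → run F
t=27: (idle)
t=28: (idle)
t=29: (idle)
t=30: (idle)
t=31: (idle)

context switches = 10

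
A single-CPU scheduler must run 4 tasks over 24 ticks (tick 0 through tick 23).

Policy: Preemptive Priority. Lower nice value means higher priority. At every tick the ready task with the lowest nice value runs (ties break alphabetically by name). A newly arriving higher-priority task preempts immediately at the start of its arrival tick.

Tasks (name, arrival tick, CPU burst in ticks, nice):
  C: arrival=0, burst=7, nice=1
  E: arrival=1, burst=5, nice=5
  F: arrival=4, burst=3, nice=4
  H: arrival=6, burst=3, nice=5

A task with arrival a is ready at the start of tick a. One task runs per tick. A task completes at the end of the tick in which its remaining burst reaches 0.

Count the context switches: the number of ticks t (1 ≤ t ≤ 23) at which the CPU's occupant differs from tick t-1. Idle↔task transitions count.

t=0: ready={C} → run C
t=1: ready={C,E} → run C
t=2: ready={C,E} → run C
t=3: ready={C,E} → run C
t=4: ready={C,E,F} → run C
t=5: ready={C,E,F} → run C
t=6: ready={C,E,F,H} → run C
t=7: ready={E,F,H} → run F
t=8: ready={E,F,H} → run F
t=9: ready={E,F,H} → run F
t=10: ready={E,H} → run E
t=11: ready={E,H} → run E
t=12: ready={E,H} → run E
t=13: ready={E,H} → run E
t=14: ready={E,H} → run E
t=15: ready={H} → run H
t=16: ready={H} → run H
t=17: ready={H} → run H
t=18: (idle)
t=19: (idle)
t=20: (idle)
t=21: (idle)
t=22: (idle)
t=23: (idle)

context switches = 4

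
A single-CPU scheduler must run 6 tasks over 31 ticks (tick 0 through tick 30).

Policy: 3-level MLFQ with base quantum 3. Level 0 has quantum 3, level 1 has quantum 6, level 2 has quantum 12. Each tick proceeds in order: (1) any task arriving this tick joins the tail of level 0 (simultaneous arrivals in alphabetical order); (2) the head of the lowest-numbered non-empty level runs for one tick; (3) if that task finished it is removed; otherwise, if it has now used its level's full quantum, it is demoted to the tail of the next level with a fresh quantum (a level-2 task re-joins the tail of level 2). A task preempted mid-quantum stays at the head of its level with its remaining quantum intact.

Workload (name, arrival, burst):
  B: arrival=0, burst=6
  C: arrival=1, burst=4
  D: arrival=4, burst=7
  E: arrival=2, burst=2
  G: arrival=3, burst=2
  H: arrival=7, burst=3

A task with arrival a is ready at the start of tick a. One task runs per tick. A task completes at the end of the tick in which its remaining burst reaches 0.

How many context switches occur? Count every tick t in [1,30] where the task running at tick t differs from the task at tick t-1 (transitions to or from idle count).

context switches = 9

t=0: L0/L1/L2 = B/-/- → run B
t=1: L0/L1/L2 = BC/-/- → run B
t=2: L0/L1/L2 = BCE/-/- → run B
t=3: L0/L1/L2 = CEG/B/- → run C
t=4: L0/L1/L2 = CEGD/B/- → run C
t=5: L0/L1/L2 = CEGD/B/- → run C
t=6: L0/L1/L2 = EGD/BC/- → run E
t=7: L0/L1/L2 = EGDH/BC/- → run E
t=8: L0/L1/L2 = GDH/BC/- → run G
t=9: L0/L1/L2 = GDH/BC/- → run G
t=10: L0/L1/L2 = DH/BC/- → run D
t=11: L0/L1/L2 = DH/BC/- → run D
t=12: L0/L1/L2 = DH/BC/- → run D
t=13: L0/L1/L2 = H/BCD/- → run H
t=14: L0/L1/L2 = H/BCD/- → run H
t=15: L0/L1/L2 = H/BCD/- → run H
t=16: L0/L1/L2 = -/BCD/- → run B
t=17: L0/L1/L2 = -/BCD/- → run B
t=18: L0/L1/L2 = -/BCD/- → run B
t=19: L0/L1/L2 = -/CD/- → run C
t=20: L0/L1/L2 = -/D/- → run D
t=21: L0/L1/L2 = -/D/- → run D
t=22: L0/L1/L2 = -/D/- → run D
t=23: L0/L1/L2 = -/D/- → run D
t=24: (idle)
t=25: (idle)
t=26: (idle)
t=27: (idle)
t=28: (idle)
t=29: (idle)
t=30: (idle)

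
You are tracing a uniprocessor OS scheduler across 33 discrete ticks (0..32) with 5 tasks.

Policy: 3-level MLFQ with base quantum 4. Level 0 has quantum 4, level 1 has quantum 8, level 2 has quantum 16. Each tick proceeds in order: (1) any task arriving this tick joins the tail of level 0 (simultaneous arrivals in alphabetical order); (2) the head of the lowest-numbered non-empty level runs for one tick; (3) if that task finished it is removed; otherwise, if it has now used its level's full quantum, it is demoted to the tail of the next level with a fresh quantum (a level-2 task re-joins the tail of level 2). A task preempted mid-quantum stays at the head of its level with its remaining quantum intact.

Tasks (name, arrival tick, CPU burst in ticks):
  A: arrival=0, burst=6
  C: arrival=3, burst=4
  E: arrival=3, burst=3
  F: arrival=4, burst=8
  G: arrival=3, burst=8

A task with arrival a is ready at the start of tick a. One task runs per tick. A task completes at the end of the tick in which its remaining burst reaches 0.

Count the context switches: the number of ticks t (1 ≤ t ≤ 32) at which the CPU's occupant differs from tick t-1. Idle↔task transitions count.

t=0: L0/L1/L2 = A/-/- → run A
t=1: L0/L1/L2 = A/-/- → run A
t=2: L0/L1/L2 = A/-/- → run A
t=3: L0/L1/L2 = ACEG/-/- → run A
t=4: L0/L1/L2 = CEGF/A/- → run C
t=5: L0/L1/L2 = CEGF/A/- → run C
t=6: L0/L1/L2 = CEGF/A/- → run C
t=7: L0/L1/L2 = CEGF/A/- → run C
t=8: L0/L1/L2 = EGF/A/- → run E
t=9: L0/L1/L2 = EGF/A/- → run E
t=10: L0/L1/L2 = EGF/A/- → run E
t=11: L0/L1/L2 = GF/A/- → run G
t=12: L0/L1/L2 = GF/A/- → run G
t=13: L0/L1/L2 = GF/A/- → run G
t=14: L0/L1/L2 = GF/A/- → run G
t=15: L0/L1/L2 = F/AG/- → run F
t=16: L0/L1/L2 = F/AG/- → run F
t=17: L0/L1/L2 = F/AG/- → run F
t=18: L0/L1/L2 = F/AG/- → run F
t=19: L0/L1/L2 = -/AGF/- → run A
t=20: L0/L1/L2 = -/AGF/- → run A
t=21: L0/L1/L2 = -/GF/- → run G
t=22: L0/L1/L2 = -/GF/- → run G
t=23: L0/L1/L2 = -/GF/- → run G
t=24: L0/L1/L2 = -/GF/- → run G
t=25: L0/L1/L2 = -/F/- → run F
t=26: L0/L1/L2 = -/F/- → run F
t=27: L0/L1/L2 = -/F/- → run F
t=28: L0/L1/L2 = -/F/- → run F
t=29: (idle)
t=30: (idle)
t=31: (idle)
t=32: (idle)

context switches = 8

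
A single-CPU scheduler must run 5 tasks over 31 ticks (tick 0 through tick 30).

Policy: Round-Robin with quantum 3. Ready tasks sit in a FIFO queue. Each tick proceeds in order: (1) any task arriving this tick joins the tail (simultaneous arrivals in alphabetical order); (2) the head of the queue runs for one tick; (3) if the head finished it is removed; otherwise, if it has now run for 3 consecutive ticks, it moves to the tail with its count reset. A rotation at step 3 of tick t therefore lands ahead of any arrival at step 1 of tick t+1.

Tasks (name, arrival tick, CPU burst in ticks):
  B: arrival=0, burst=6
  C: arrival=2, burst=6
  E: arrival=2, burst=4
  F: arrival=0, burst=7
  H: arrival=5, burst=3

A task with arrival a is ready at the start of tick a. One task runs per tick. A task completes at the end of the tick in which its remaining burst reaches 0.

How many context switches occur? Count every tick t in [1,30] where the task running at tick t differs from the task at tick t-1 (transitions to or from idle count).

context switches = 10

t=0: queue=[B,F] q_used=0 → run B
t=1: queue=[B,F] q_used=1 → run B
t=2: queue=[B,F,C,E] q_used=2 → run B
t=3: queue=[F,C,E,B] q_used=0 → run F
t=4: queue=[F,C,E,B] q_used=1 → run F
t=5: queue=[F,C,E,B,H] q_used=2 → run F
t=6: queue=[C,E,B,H,F] q_used=0 → run C
t=7: queue=[C,E,B,H,F] q_used=1 → run C
t=8: queue=[C,E,B,H,F] q_used=2 → run C
t=9: queue=[E,B,H,F,C] q_used=0 → run E
t=10: queue=[E,B,H,F,C] q_used=1 → run E
t=11: queue=[E,B,H,F,C] q_used=2 → run E
t=12: queue=[B,H,F,C,E] q_used=0 → run B
t=13: queue=[B,H,F,C,E] q_used=1 → run B
t=14: queue=[B,H,F,C,E] q_used=2 → run B
t=15: queue=[H,F,C,E] q_used=0 → run H
t=16: queue=[H,F,C,E] q_used=1 → run H
t=17: queue=[H,F,C,E] q_used=2 → run H
t=18: queue=[F,C,E] q_used=0 → run F
t=19: queue=[F,C,E] q_used=1 → run F
t=20: queue=[F,C,E] q_used=2 → run F
t=21: queue=[C,E,F] q_used=0 → run C
t=22: queue=[C,E,F] q_used=1 → run C
t=23: queue=[C,E,F] q_used=2 → run C
t=24: queue=[E,F] q_used=0 → run E
t=25: queue=[F] q_used=0 → run F
t=26: (idle)
t=27: (idle)
t=28: (idle)
t=29: (idle)
t=30: (idle)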